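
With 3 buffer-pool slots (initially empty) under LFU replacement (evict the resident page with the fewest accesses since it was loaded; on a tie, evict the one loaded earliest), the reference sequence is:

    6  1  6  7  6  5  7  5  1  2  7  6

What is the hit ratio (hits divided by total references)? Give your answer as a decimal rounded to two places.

0.42

6: fault, frames (6)
1: fault, frames (6 1)
6: hit
7: fault, frames (6 1 7)
6: hit
5: fault, evict 1, frames (6 7 5)
7: hit
5: hit
1: fault, evict 7, frames (6 5 1)
2: fault, evict 1, frames (6 5 2)
7: fault, evict 2, frames (6 5 7)
6: hit
Hits: 5 of 12 references → 5/12 = 0.4167.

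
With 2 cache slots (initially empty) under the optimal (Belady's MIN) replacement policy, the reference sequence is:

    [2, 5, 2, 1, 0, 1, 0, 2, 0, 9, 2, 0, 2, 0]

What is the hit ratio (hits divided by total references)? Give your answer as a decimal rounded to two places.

0.50

2: fault, frames {2}
5: fault, frames {2,5}
2: hit
1: fault, evict 5, frames {2,1}
0: fault, evict 2, frames {1,0}
1: hit
0: hit
2: fault, evict 1, frames {0,2}
0: hit
9: fault, evict 0, frames {2,9}
2: hit
0: fault, evict 9, frames {2,0}
2: hit
0: hit
Hits: 7 of 14 references → 7/14 = 0.5000.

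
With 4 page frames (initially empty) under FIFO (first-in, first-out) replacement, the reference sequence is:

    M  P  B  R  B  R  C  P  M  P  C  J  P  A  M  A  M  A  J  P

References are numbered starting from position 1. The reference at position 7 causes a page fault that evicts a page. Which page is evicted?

pos 1: M: miss, frames (M)
pos 2: P: miss, frames (M P)
pos 3: B: miss, frames (M P B)
pos 4: R: miss, frames (M P B R)
pos 5: B: hit
pos 6: R: hit
pos 7: C: miss, evict M, frames (P B R C)
At position 7, page M is evicted.

M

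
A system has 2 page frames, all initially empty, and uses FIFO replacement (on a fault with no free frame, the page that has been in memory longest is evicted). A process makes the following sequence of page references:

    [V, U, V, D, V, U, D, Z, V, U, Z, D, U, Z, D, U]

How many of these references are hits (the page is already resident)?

V -> miss, frames (V)
U -> miss, frames (V U)
V -> hit
D -> miss, evict V, frames (U D)
V -> miss, evict U, frames (D V)
U -> miss, evict D, frames (V U)
D -> miss, evict V, frames (U D)
Z -> miss, evict U, frames (D Z)
V -> miss, evict D, frames (Z V)
U -> miss, evict Z, frames (V U)
Z -> miss, evict V, frames (U Z)
D -> miss, evict U, frames (Z D)
U -> miss, evict Z, frames (D U)
Z -> miss, evict D, frames (U Z)
D -> miss, evict U, frames (Z D)
U -> miss, evict Z, frames (D U)
Hits: 1.

1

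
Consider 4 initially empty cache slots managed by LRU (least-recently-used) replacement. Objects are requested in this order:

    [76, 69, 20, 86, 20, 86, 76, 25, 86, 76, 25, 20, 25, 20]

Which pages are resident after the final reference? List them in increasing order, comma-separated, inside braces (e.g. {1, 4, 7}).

{20, 25, 76, 86}

76: fault, frames (76)
69: fault, frames (76 69)
20: fault, frames (76 69 20)
86: fault, frames (76 69 20 86)
20: hit
86: hit
76: hit
25: fault, evict 69, frames (20 86 76 25)
86: hit
76: hit
25: hit
20: hit
25: hit
20: hit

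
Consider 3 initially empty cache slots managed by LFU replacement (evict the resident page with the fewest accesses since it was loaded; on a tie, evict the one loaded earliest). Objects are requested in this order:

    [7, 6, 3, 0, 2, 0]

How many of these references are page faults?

5

7: fault, frames [7]
6: fault, frames [7, 6]
3: fault, frames [7, 6, 3]
0: fault, evict 7, frames [6, 3, 0]
2: fault, evict 6, frames [3, 0, 2]
0: hit
Page faults: 5.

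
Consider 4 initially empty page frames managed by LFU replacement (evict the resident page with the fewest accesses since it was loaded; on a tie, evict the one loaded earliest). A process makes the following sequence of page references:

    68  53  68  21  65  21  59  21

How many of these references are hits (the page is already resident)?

3

68: fault, frames [68]
53: fault, frames [68, 53]
68: hit
21: fault, frames [68, 53, 21]
65: fault, frames [68, 53, 21, 65]
21: hit
59: fault, evict 53, frames [68, 21, 65, 59]
21: hit
Hits: 3.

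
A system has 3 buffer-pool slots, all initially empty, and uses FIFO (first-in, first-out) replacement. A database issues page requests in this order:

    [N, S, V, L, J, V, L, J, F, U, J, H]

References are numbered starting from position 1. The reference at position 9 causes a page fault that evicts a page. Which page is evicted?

pos 1: N -> fault, frames (N)
pos 2: S -> fault, frames (N S)
pos 3: V -> fault, frames (N S V)
pos 4: L -> fault, evict N, frames (S V L)
pos 5: J -> fault, evict S, frames (V L J)
pos 6: V -> hit
pos 7: L -> hit
pos 8: J -> hit
pos 9: F -> fault, evict V, frames (L J F)
At position 9, page V is evicted.

V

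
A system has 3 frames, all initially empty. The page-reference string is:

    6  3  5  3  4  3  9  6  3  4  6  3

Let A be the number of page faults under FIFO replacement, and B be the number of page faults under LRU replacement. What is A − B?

Under FIFO: F F F . F . F F F F . . → 8 faults.
Under LRU: F F F . F . F F . F . . → 7 faults.
A − B = 8 − 7 = 1.

1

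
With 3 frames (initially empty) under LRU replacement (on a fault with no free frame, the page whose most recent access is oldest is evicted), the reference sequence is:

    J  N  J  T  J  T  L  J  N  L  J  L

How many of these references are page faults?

5

J -> miss, frames (J)
N -> miss, frames (J N)
J -> hit
T -> miss, frames (N J T)
J -> hit
T -> hit
L -> miss, evict N, frames (J T L)
J -> hit
N -> miss, evict T, frames (L J N)
L -> hit
J -> hit
L -> hit
Page faults: 5.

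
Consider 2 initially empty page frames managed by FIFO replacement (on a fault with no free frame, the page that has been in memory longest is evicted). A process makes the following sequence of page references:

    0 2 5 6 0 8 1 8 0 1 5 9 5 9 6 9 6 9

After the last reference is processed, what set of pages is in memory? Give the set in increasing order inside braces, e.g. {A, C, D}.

0 -> fault, frames {0}
2 -> fault, frames {0,2}
5 -> fault, evict 0, frames {2,5}
6 -> fault, evict 2, frames {5,6}
0 -> fault, evict 5, frames {6,0}
8 -> fault, evict 6, frames {0,8}
1 -> fault, evict 0, frames {8,1}
8 -> hit
0 -> fault, evict 8, frames {1,0}
1 -> hit
5 -> fault, evict 1, frames {0,5}
9 -> fault, evict 0, frames {5,9}
5 -> hit
9 -> hit
6 -> fault, evict 5, frames {9,6}
9 -> hit
6 -> hit
9 -> hit

{6, 9}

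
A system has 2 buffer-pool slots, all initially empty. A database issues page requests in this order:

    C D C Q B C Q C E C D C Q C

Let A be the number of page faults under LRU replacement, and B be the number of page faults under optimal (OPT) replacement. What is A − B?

1

Under LRU: F F . F F F F . F . F . F . → 9 faults.
Under OPT: F F . F F . F . F . F . F . → 8 faults.
A − B = 9 − 8 = 1.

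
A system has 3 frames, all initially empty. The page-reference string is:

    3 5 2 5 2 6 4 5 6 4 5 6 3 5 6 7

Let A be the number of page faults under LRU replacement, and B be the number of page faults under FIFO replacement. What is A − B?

Under LRU: F F F . . F F F . . . . F . . F → 8 faults.
Under FIFO: F F F . . F F F . . . . F . F F → 9 faults.
A − B = 8 − 9 = -1.

-1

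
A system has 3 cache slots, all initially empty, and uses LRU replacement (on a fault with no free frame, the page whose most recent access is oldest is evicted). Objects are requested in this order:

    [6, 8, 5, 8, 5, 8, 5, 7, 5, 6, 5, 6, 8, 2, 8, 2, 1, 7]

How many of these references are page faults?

9

6 → miss, frames (6)
8 → miss, frames (6 8)
5 → miss, frames (6 8 5)
8 → hit
5 → hit
8 → hit
5 → hit
7 → miss, evict 6, frames (8 5 7)
5 → hit
6 → miss, evict 8, frames (7 5 6)
5 → hit
6 → hit
8 → miss, evict 7, frames (5 6 8)
2 → miss, evict 5, frames (6 8 2)
8 → hit
2 → hit
1 → miss, evict 6, frames (8 2 1)
7 → miss, evict 8, frames (2 1 7)
Page faults: 9.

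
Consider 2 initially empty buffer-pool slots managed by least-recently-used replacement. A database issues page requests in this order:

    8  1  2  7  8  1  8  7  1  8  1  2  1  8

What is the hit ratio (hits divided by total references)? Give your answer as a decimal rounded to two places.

8: fault, frames (8)
1: fault, frames (8 1)
2: fault, evict 8, frames (1 2)
7: fault, evict 1, frames (2 7)
8: fault, evict 2, frames (7 8)
1: fault, evict 7, frames (8 1)
8: hit
7: fault, evict 1, frames (8 7)
1: fault, evict 8, frames (7 1)
8: fault, evict 7, frames (1 8)
1: hit
2: fault, evict 8, frames (1 2)
1: hit
8: fault, evict 2, frames (1 8)
Hits: 3 of 14 references → 3/14 = 0.2143.

0.21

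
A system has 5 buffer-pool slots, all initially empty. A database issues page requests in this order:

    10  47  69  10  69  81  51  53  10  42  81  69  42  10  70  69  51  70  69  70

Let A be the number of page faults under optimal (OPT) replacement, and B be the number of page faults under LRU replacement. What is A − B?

Under OPT: F F F . . F F F . F . . . . F . . . . . → 8 faults.
Under LRU: F F F . . F F F . F . F . . F . F . . . → 10 faults.
A − B = 8 − 10 = -2.

-2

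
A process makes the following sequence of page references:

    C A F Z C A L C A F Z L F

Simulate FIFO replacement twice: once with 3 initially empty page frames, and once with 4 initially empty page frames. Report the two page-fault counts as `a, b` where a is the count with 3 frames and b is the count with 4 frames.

9, 10

3 frames: F F F F F F F . . F F . . → 9 faults.
4 frames: F F F F . . F F F F F F . → 10 faults.
10 > 9: adding a frame increased faults — Belady's anomaly.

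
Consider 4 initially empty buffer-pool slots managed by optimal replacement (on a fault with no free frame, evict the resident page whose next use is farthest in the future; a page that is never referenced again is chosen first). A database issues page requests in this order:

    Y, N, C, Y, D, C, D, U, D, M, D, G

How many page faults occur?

7

Y → miss, frames (Y)
N → miss, frames (Y N)
C → miss, frames (Y N C)
Y → hit
D → miss, frames (Y N C D)
C → hit
D → hit
U → miss, evict C, frames (Y N D U)
D → hit
M → miss, evict U, frames (Y N D M)
D → hit
G → miss, evict M, frames (Y N D G)
Page faults: 7.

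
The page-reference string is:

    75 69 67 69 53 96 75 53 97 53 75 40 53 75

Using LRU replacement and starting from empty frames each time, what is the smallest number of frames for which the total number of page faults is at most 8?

3

f=1: 14 faults
f=2: 12 faults
f=3: 8 faults
f=4: 8 faults
f=5: 7 faults
f=6: 7 faults
f=7: 7 faults
Smallest f with faults ≤ 8 is 3.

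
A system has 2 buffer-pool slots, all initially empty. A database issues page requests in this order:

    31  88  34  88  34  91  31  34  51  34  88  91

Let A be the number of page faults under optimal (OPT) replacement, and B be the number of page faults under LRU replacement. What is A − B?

Under OPT: F F F . . F F . F . F F → 8 faults.
Under LRU: F F F . . F F F F . F F → 9 faults.
A − B = 8 − 9 = -1.

-1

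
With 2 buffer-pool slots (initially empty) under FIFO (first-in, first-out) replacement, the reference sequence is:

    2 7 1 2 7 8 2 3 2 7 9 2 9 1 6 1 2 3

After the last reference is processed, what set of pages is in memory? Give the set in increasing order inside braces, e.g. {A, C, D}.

2 -> miss, frames (2)
7 -> miss, frames (2 7)
1 -> miss, evict 2, frames (7 1)
2 -> miss, evict 7, frames (1 2)
7 -> miss, evict 1, frames (2 7)
8 -> miss, evict 2, frames (7 8)
2 -> miss, evict 7, frames (8 2)
3 -> miss, evict 8, frames (2 3)
2 -> hit
7 -> miss, evict 2, frames (3 7)
9 -> miss, evict 3, frames (7 9)
2 -> miss, evict 7, frames (9 2)
9 -> hit
1 -> miss, evict 9, frames (2 1)
6 -> miss, evict 2, frames (1 6)
1 -> hit
2 -> miss, evict 1, frames (6 2)
3 -> miss, evict 6, frames (2 3)

{2, 3}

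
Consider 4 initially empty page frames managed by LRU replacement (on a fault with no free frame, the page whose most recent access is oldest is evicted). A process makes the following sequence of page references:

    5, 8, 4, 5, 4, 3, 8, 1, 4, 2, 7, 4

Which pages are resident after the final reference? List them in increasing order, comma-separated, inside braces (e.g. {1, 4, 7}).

{1, 2, 4, 7}

5 → miss, frames (5)
8 → miss, frames (5 8)
4 → miss, frames (5 8 4)
5 → hit
4 → hit
3 → miss, frames (8 5 4 3)
8 → hit
1 → miss, evict 5, frames (4 3 8 1)
4 → hit
2 → miss, evict 3, frames (8 1 4 2)
7 → miss, evict 8, frames (1 4 2 7)
4 → hit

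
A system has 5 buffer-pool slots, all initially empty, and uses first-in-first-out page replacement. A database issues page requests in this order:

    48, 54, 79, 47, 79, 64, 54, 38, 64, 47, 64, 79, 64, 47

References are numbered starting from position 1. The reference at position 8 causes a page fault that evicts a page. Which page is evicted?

48

pos 1: 48 -> miss, frames {48}
pos 2: 54 -> miss, frames {48,54}
pos 3: 79 -> miss, frames {48,54,79}
pos 4: 47 -> miss, frames {48,54,79,47}
pos 5: 79 -> hit
pos 6: 64 -> miss, frames {48,54,79,47,64}
pos 7: 54 -> hit
pos 8: 38 -> miss, evict 48, frames {54,79,47,64,38}
At position 8, page 48 is evicted.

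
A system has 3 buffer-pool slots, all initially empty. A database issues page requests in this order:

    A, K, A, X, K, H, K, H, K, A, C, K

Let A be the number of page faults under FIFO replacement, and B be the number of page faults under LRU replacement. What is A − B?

1

Under FIFO: F F . F . F . . . F F F → 7 faults.
Under LRU: F F . F . F . . . F F . → 6 faults.
A − B = 7 − 6 = 1.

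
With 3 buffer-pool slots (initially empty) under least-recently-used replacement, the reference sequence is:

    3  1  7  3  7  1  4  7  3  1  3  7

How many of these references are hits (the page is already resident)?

6

3 → fault, frames (3)
1 → fault, frames (3 1)
7 → fault, frames (3 1 7)
3 → hit
7 → hit
1 → hit
4 → fault, evict 3, frames (7 1 4)
7 → hit
3 → fault, evict 1, frames (4 7 3)
1 → fault, evict 4, frames (7 3 1)
3 → hit
7 → hit
Hits: 6.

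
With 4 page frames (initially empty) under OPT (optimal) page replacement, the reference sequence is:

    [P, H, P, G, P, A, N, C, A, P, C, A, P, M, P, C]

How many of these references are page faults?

7

P: miss, frames {P}
H: miss, frames {P,H}
P: hit
G: miss, frames {P,H,G}
P: hit
A: miss, frames {P,H,G,A}
N: miss, evict G, frames {P,H,A,N}
C: miss, evict N, frames {P,H,A,C}
A: hit
P: hit
C: hit
A: hit
P: hit
M: miss, evict A, frames {P,H,C,M}
P: hit
C: hit
Page faults: 7.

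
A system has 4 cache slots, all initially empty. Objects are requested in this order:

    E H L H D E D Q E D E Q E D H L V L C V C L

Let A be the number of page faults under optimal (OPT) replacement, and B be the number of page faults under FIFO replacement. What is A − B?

-2

Under OPT: F F F . F . . F . . . . . . . F F . F . . . → 8 faults.
Under FIFO: F F F . F . . F F . . . . . F F F . F . . . → 10 faults.
A − B = 8 − 10 = -2.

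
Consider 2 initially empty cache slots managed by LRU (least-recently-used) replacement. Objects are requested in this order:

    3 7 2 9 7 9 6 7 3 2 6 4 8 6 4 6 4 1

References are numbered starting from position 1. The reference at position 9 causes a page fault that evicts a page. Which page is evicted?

pos 1: 3 -> miss, frames {3}
pos 2: 7 -> miss, frames {3,7}
pos 3: 2 -> miss, evict 3, frames {7,2}
pos 4: 9 -> miss, evict 7, frames {2,9}
pos 5: 7 -> miss, evict 2, frames {9,7}
pos 6: 9 -> hit
pos 7: 6 -> miss, evict 7, frames {9,6}
pos 8: 7 -> miss, evict 9, frames {6,7}
pos 9: 3 -> miss, evict 6, frames {7,3}
At position 9, page 6 is evicted.

6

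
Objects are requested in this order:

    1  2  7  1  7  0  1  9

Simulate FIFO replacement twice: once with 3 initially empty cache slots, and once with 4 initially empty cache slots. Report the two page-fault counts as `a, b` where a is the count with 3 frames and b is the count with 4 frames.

3 frames: F F F . . F F F → 6 faults.
4 frames: F F F . . F . F → 5 faults.
5 < 6: adding a frame reduced faults, as is typical.

6, 5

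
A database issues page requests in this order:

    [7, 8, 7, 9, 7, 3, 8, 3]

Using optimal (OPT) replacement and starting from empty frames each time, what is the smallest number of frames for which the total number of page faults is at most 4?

3

f=1: 8 faults
f=2: 5 faults
f=3: 4 faults
f=4: 4 faults
Smallest f with faults ≤ 4 is 3.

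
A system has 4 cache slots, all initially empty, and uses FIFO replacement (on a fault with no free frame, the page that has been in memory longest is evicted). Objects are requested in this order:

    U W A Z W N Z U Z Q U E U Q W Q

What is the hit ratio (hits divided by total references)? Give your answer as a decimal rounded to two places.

U: fault, frames {U}
W: fault, frames {U,W}
A: fault, frames {U,W,A}
Z: fault, frames {U,W,A,Z}
W: hit
N: fault, evict U, frames {W,A,Z,N}
Z: hit
U: fault, evict W, frames {A,Z,N,U}
Z: hit
Q: fault, evict A, frames {Z,N,U,Q}
U: hit
E: fault, evict Z, frames {N,U,Q,E}
U: hit
Q: hit
W: fault, evict N, frames {U,Q,E,W}
Q: hit
Hits: 7 of 16 references → 7/16 = 0.4375.

0.44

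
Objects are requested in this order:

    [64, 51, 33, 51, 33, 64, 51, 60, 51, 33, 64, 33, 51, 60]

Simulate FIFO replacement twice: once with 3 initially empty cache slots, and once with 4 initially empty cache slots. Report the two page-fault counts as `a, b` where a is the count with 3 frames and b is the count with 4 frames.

3 frames: F F F . . . . F . . F . F . → 6 faults.
4 frames: F F F . . . . F . . . . . . → 4 faults.
4 < 6: adding a frame reduced faults, as is typical.

6, 4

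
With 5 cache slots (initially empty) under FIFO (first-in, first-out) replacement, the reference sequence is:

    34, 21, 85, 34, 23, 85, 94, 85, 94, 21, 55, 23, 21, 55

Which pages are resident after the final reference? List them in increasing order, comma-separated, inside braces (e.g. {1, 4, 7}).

{21, 23, 55, 85, 94}

34 → fault, frames {34}
21 → fault, frames {34,21}
85 → fault, frames {34,21,85}
34 → hit
23 → fault, frames {34,21,85,23}
85 → hit
94 → fault, frames {34,21,85,23,94}
85 → hit
94 → hit
21 → hit
55 → fault, evict 34, frames {21,85,23,94,55}
23 → hit
21 → hit
55 → hit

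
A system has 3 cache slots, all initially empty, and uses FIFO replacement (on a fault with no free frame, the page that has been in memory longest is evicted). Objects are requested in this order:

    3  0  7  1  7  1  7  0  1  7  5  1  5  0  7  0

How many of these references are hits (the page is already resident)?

3 -> miss, frames {3}
0 -> miss, frames {3,0}
7 -> miss, frames {3,0,7}
1 -> miss, evict 3, frames {0,7,1}
7 -> hit
1 -> hit
7 -> hit
0 -> hit
1 -> hit
7 -> hit
5 -> miss, evict 0, frames {7,1,5}
1 -> hit
5 -> hit
0 -> miss, evict 7, frames {1,5,0}
7 -> miss, evict 1, frames {5,0,7}
0 -> hit
Hits: 9.

9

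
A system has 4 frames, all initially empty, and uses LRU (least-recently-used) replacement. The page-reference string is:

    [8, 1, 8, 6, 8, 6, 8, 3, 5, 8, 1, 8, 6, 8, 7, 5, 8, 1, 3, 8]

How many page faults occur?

8 → fault, frames {8}
1 → fault, frames {8,1}
8 → hit
6 → fault, frames {1,8,6}
8 → hit
6 → hit
8 → hit
3 → fault, frames {1,6,8,3}
5 → fault, evict 1, frames {6,8,3,5}
8 → hit
1 → fault, evict 6, frames {3,5,8,1}
8 → hit
6 → fault, evict 3, frames {5,1,8,6}
8 → hit
7 → fault, evict 5, frames {1,6,8,7}
5 → fault, evict 1, frames {6,8,7,5}
8 → hit
1 → fault, evict 6, frames {7,5,8,1}
3 → fault, evict 7, frames {5,8,1,3}
8 → hit
Page faults: 11.

11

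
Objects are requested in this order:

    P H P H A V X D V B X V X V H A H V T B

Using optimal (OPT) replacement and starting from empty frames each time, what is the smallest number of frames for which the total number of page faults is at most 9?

4

f=1: 20 faults
f=2: 13 faults
f=3: 11 faults
f=4: 9 faults
f=5: 8 faults
f=6: 8 faults
f=7: 8 faults
f=8: 8 faults
Smallest f with faults ≤ 9 is 4.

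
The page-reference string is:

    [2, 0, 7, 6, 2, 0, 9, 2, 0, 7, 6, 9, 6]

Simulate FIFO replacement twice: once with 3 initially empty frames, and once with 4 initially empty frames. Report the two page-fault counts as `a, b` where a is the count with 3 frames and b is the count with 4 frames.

3 frames: F F F F F F F . . F F . . → 9 faults.
4 frames: F F F F . . F F F F F F . → 10 faults.
10 > 9: adding a frame increased faults — Belady's anomaly.

9, 10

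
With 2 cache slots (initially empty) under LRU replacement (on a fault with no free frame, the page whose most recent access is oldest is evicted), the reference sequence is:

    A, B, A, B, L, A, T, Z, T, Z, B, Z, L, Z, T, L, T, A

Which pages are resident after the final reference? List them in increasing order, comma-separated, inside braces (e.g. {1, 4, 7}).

A -> miss, frames [A]
B -> miss, frames [A, B]
A -> hit
B -> hit
L -> miss, evict A, frames [B, L]
A -> miss, evict B, frames [L, A]
T -> miss, evict L, frames [A, T]
Z -> miss, evict A, frames [T, Z]
T -> hit
Z -> hit
B -> miss, evict T, frames [Z, B]
Z -> hit
L -> miss, evict B, frames [Z, L]
Z -> hit
T -> miss, evict L, frames [Z, T]
L -> miss, evict Z, frames [T, L]
T -> hit
A -> miss, evict L, frames [T, A]

{A, T}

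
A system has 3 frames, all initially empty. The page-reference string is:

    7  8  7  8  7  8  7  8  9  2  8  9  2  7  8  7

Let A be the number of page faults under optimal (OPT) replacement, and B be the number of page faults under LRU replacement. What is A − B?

-1

Under OPT: F F . . . . . . F F . . . F . . → 5 faults.
Under LRU: F F . . . . . . F F . . . F F . → 6 faults.
A − B = 5 − 6 = -1.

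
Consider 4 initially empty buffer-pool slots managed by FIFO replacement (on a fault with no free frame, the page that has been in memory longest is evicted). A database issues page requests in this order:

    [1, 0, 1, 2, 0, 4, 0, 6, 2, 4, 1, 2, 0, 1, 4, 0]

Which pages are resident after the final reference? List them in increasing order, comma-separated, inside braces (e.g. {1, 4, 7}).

1 → miss, frames [1]
0 → miss, frames [1, 0]
1 → hit
2 → miss, frames [1, 0, 2]
0 → hit
4 → miss, frames [1, 0, 2, 4]
0 → hit
6 → miss, evict 1, frames [0, 2, 4, 6]
2 → hit
4 → hit
1 → miss, evict 0, frames [2, 4, 6, 1]
2 → hit
0 → miss, evict 2, frames [4, 6, 1, 0]
1 → hit
4 → hit
0 → hit

{0, 1, 4, 6}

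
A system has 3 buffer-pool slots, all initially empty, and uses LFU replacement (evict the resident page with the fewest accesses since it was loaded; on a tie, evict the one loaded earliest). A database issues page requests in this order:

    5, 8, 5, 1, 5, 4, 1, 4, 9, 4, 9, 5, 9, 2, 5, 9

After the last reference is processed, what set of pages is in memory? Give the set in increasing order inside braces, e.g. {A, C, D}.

5 → miss, frames {5}
8 → miss, frames {5,8}
5 → hit
1 → miss, frames {5,8,1}
5 → hit
4 → miss, evict 8, frames {5,1,4}
1 → hit
4 → hit
9 → miss, evict 1, frames {5,4,9}
4 → hit
9 → hit
5 → hit
9 → hit
2 → miss, evict 4, frames {5,9,2}
5 → hit
9 → hit

{2, 5, 9}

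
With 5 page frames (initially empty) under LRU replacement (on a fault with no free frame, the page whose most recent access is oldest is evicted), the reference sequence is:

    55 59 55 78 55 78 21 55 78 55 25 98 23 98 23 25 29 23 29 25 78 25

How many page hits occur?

55 -> miss, frames [55]
59 -> miss, frames [55, 59]
55 -> hit
78 -> miss, frames [59, 55, 78]
55 -> hit
78 -> hit
21 -> miss, frames [59, 55, 78, 21]
55 -> hit
78 -> hit
55 -> hit
25 -> miss, frames [59, 21, 78, 55, 25]
98 -> miss, evict 59, frames [21, 78, 55, 25, 98]
23 -> miss, evict 21, frames [78, 55, 25, 98, 23]
98 -> hit
23 -> hit
25 -> hit
29 -> miss, evict 78, frames [55, 98, 23, 25, 29]
23 -> hit
29 -> hit
25 -> hit
78 -> miss, evict 55, frames [98, 23, 29, 25, 78]
25 -> hit
Hits: 13.

13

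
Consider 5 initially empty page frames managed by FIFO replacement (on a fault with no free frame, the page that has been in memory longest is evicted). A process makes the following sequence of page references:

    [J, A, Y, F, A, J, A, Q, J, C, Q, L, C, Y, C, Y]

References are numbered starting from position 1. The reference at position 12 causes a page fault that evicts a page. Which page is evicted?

A

pos 1: J → fault, frames {J}
pos 2: A → fault, frames {J,A}
pos 3: Y → fault, frames {J,A,Y}
pos 4: F → fault, frames {J,A,Y,F}
pos 5: A → hit
pos 6: J → hit
pos 7: A → hit
pos 8: Q → fault, frames {J,A,Y,F,Q}
pos 9: J → hit
pos 10: C → fault, evict J, frames {A,Y,F,Q,C}
pos 11: Q → hit
pos 12: L → fault, evict A, frames {Y,F,Q,C,L}
At position 12, page A is evicted.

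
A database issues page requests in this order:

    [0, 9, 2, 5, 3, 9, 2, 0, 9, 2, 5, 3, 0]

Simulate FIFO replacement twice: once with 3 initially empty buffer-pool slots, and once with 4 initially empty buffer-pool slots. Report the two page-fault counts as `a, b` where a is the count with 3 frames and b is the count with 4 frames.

3 frames: F F F F F F F F . . F F . → 10 faults.
4 frames: F F F F F . . F F F F F F → 11 faults.
11 > 10: adding a frame increased faults — Belady's anomaly.

10, 11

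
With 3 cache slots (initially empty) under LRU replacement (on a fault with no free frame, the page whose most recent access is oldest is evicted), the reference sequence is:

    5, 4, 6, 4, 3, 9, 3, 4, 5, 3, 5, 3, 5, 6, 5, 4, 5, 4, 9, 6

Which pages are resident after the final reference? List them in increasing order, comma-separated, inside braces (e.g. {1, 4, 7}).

{4, 6, 9}

5 → fault, frames [5]
4 → fault, frames [5, 4]
6 → fault, frames [5, 4, 6]
4 → hit
3 → fault, evict 5, frames [6, 4, 3]
9 → fault, evict 6, frames [4, 3, 9]
3 → hit
4 → hit
5 → fault, evict 9, frames [3, 4, 5]
3 → hit
5 → hit
3 → hit
5 → hit
6 → fault, evict 4, frames [3, 5, 6]
5 → hit
4 → fault, evict 3, frames [6, 5, 4]
5 → hit
4 → hit
9 → fault, evict 6, frames [5, 4, 9]
6 → fault, evict 5, frames [4, 9, 6]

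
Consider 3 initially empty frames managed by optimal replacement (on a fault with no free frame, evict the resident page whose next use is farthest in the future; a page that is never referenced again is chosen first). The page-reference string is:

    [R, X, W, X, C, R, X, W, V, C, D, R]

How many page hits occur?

R: miss, frames [R]
X: miss, frames [R, X]
W: miss, frames [R, X, W]
X: hit
C: miss, evict W, frames [R, X, C]
R: hit
X: hit
W: miss, evict X, frames [R, C, W]
V: miss, evict W, frames [R, C, V]
C: hit
D: miss, evict V, frames [R, C, D]
R: hit
Hits: 5.

5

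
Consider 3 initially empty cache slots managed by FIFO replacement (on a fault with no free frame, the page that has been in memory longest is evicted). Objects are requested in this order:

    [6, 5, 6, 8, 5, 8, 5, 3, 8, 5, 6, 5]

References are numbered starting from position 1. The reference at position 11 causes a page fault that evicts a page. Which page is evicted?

5

pos 1: 6: fault, frames {6}
pos 2: 5: fault, frames {6,5}
pos 3: 6: hit
pos 4: 8: fault, frames {6,5,8}
pos 5: 5: hit
pos 6: 8: hit
pos 7: 5: hit
pos 8: 3: fault, evict 6, frames {5,8,3}
pos 9: 8: hit
pos 10: 5: hit
pos 11: 6: fault, evict 5, frames {8,3,6}
At position 11, page 5 is evicted.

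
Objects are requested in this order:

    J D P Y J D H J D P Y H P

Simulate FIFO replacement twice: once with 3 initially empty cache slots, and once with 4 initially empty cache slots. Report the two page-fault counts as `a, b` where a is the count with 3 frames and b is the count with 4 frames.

3 frames: F F F F F F F . . F F . . → 9 faults.
4 frames: F F F F . . F F F F F F . → 10 faults.
10 > 9: adding a frame increased faults — Belady's anomaly.

9, 10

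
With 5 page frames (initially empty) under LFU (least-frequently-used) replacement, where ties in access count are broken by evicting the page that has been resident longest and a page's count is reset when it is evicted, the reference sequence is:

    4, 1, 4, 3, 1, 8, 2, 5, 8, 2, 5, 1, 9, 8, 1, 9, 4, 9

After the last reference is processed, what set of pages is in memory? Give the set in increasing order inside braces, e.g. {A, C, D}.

{1, 4, 5, 8, 9}

4 -> fault, frames (4)
1 -> fault, frames (4 1)
4 -> hit
3 -> fault, frames (4 1 3)
1 -> hit
8 -> fault, frames (4 1 3 8)
2 -> fault, frames (4 1 3 8 2)
5 -> fault, evict 3, frames (4 1 8 2 5)
8 -> hit
2 -> hit
5 -> hit
1 -> hit
9 -> fault, evict 4, frames (1 8 2 5 9)
8 -> hit
1 -> hit
9 -> hit
4 -> fault, evict 2, frames (1 8 5 9 4)
9 -> hit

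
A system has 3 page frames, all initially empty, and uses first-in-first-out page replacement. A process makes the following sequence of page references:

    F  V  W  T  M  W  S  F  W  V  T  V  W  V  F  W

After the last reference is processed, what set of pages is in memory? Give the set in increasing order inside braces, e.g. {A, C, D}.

F → miss, frames [F]
V → miss, frames [F, V]
W → miss, frames [F, V, W]
T → miss, evict F, frames [V, W, T]
M → miss, evict V, frames [W, T, M]
W → hit
S → miss, evict W, frames [T, M, S]
F → miss, evict T, frames [M, S, F]
W → miss, evict M, frames [S, F, W]
V → miss, evict S, frames [F, W, V]
T → miss, evict F, frames [W, V, T]
V → hit
W → hit
V → hit
F → miss, evict W, frames [V, T, F]
W → miss, evict V, frames [T, F, W]

{F, T, W}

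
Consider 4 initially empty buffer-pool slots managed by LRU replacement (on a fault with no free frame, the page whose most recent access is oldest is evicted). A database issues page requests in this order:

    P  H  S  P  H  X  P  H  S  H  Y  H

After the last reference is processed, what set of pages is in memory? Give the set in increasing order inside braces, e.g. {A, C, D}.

P → fault, frames [P]
H → fault, frames [P, H]
S → fault, frames [P, H, S]
P → hit
H → hit
X → fault, frames [S, P, H, X]
P → hit
H → hit
S → hit
H → hit
Y → fault, evict X, frames [P, S, H, Y]
H → hit

{H, P, S, Y}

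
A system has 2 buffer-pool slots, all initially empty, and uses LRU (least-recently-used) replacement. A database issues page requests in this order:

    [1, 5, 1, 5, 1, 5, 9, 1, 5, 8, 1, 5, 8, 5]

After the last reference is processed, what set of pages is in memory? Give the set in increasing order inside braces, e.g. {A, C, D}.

{5, 8}

1 → miss, frames (1)
5 → miss, frames (1 5)
1 → hit
5 → hit
1 → hit
5 → hit
9 → miss, evict 1, frames (5 9)
1 → miss, evict 5, frames (9 1)
5 → miss, evict 9, frames (1 5)
8 → miss, evict 1, frames (5 8)
1 → miss, evict 5, frames (8 1)
5 → miss, evict 8, frames (1 5)
8 → miss, evict 1, frames (5 8)
5 → hit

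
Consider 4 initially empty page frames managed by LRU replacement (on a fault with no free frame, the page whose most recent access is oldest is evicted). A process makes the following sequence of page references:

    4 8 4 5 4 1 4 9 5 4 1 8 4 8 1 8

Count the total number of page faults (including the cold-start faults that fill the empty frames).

4 -> miss, frames {4}
8 -> miss, frames {4,8}
4 -> hit
5 -> miss, frames {8,4,5}
4 -> hit
1 -> miss, frames {8,5,4,1}
4 -> hit
9 -> miss, evict 8, frames {5,1,4,9}
5 -> hit
4 -> hit
1 -> hit
8 -> miss, evict 9, frames {5,4,1,8}
4 -> hit
8 -> hit
1 -> hit
8 -> hit
Page faults: 6.

6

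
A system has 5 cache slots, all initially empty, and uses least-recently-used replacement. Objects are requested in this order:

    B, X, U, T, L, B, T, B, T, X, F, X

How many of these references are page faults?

6

B: fault, frames [B]
X: fault, frames [B, X]
U: fault, frames [B, X, U]
T: fault, frames [B, X, U, T]
L: fault, frames [B, X, U, T, L]
B: hit
T: hit
B: hit
T: hit
X: hit
F: fault, evict U, frames [L, B, T, X, F]
X: hit
Page faults: 6.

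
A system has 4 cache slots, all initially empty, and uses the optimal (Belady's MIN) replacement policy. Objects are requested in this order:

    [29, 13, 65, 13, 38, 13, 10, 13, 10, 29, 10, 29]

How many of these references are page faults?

29: miss, frames [29]
13: miss, frames [29, 13]
65: miss, frames [29, 13, 65]
13: hit
38: miss, frames [29, 13, 65, 38]
13: hit
10: miss, evict 38, frames [29, 13, 65, 10]
13: hit
10: hit
29: hit
10: hit
29: hit
Page faults: 5.

5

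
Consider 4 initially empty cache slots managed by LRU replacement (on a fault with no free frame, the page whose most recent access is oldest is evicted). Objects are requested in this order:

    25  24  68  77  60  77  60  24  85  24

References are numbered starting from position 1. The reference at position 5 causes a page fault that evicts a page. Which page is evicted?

pos 1: 25: miss, frames [25]
pos 2: 24: miss, frames [25, 24]
pos 3: 68: miss, frames [25, 24, 68]
pos 4: 77: miss, frames [25, 24, 68, 77]
pos 5: 60: miss, evict 25, frames [24, 68, 77, 60]
At position 5, page 25 is evicted.

25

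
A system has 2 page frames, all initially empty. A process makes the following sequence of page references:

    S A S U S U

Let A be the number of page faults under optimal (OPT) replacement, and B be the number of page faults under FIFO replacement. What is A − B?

Under OPT: F F . F . . → 3 faults.
Under FIFO: F F . F F . → 4 faults.
A − B = 3 − 4 = -1.

-1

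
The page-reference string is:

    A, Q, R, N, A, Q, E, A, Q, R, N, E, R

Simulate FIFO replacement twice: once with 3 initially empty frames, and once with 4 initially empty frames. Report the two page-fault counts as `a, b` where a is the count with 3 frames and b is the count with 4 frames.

9, 10

3 frames: F F F F F F F . . F F . . → 9 faults.
4 frames: F F F F . . F F F F F F . → 10 faults.
10 > 9: adding a frame increased faults — Belady's anomaly.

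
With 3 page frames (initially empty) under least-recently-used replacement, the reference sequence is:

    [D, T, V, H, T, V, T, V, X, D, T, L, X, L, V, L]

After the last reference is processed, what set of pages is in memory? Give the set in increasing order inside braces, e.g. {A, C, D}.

D → fault, frames (D)
T → fault, frames (D T)
V → fault, frames (D T V)
H → fault, evict D, frames (T V H)
T → hit
V → hit
T → hit
V → hit
X → fault, evict H, frames (T V X)
D → fault, evict T, frames (V X D)
T → fault, evict V, frames (X D T)
L → fault, evict X, frames (D T L)
X → fault, evict D, frames (T L X)
L → hit
V → fault, evict T, frames (X L V)
L → hit

{L, V, X}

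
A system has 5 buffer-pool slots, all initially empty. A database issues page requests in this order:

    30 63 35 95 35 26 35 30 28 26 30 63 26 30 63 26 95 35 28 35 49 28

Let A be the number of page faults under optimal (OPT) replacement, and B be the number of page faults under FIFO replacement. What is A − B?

Under OPT: F F F F . F . . F . . . . . . . . F . . F . → 8 faults.
Under FIFO: F F F F . F . . F . F F . . . . . F . . F . → 10 faults.
A − B = 8 − 10 = -2.

-2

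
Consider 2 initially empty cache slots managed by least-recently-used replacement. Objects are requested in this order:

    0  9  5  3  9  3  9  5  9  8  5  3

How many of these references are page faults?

0: fault, frames (0)
9: fault, frames (0 9)
5: fault, evict 0, frames (9 5)
3: fault, evict 9, frames (5 3)
9: fault, evict 5, frames (3 9)
3: hit
9: hit
5: fault, evict 3, frames (9 5)
9: hit
8: fault, evict 5, frames (9 8)
5: fault, evict 9, frames (8 5)
3: fault, evict 8, frames (5 3)
Page faults: 9.

9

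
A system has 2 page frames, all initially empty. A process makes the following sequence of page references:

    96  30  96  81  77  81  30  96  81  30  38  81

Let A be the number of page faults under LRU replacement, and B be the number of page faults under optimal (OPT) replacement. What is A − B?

Under LRU: F F . F F . F F F F F F → 10 faults.
Under OPT: F F . F F . F F . F F . → 8 faults.
A − B = 10 − 8 = 2.

2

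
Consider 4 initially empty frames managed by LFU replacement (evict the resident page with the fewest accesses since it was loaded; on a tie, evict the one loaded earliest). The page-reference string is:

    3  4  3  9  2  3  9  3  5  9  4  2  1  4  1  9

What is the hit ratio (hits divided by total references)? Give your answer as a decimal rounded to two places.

3 -> miss, frames {3}
4 -> miss, frames {3,4}
3 -> hit
9 -> miss, frames {3,4,9}
2 -> miss, frames {3,4,9,2}
3 -> hit
9 -> hit
3 -> hit
5 -> miss, evict 4, frames {3,9,2,5}
9 -> hit
4 -> miss, evict 2, frames {3,9,5,4}
2 -> miss, evict 5, frames {3,9,4,2}
1 -> miss, evict 4, frames {3,9,2,1}
4 -> miss, evict 2, frames {3,9,1,4}
1 -> hit
9 -> hit
Hits: 7 of 16 references → 7/16 = 0.4375.

0.44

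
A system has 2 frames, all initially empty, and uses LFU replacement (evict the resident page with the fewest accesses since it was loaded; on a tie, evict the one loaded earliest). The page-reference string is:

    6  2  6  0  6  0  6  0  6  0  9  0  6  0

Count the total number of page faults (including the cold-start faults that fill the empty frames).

5

6 → miss, frames {6}
2 → miss, frames {6,2}
6 → hit
0 → miss, evict 2, frames {6,0}
6 → hit
0 → hit
6 → hit
0 → hit
6 → hit
0 → hit
9 → miss, evict 0, frames {6,9}
0 → miss, evict 9, frames {6,0}
6 → hit
0 → hit
Page faults: 5.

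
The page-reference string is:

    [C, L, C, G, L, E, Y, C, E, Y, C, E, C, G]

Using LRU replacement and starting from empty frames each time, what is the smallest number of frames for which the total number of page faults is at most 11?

f=1: 14 faults
f=2: 12 faults
f=3: 7 faults
f=4: 7 faults
f=5: 5 faults
Smallest f with faults ≤ 11 is 3.

3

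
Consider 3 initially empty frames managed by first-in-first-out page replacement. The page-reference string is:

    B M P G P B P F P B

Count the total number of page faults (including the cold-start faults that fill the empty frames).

7

B → fault, frames [B]
M → fault, frames [B, M]
P → fault, frames [B, M, P]
G → fault, evict B, frames [M, P, G]
P → hit
B → fault, evict M, frames [P, G, B]
P → hit
F → fault, evict P, frames [G, B, F]
P → fault, evict G, frames [B, F, P]
B → hit
Page faults: 7.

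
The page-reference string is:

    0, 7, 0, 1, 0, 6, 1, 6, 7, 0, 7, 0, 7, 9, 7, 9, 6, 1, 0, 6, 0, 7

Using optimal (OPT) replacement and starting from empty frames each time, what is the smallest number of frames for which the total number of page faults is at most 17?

f=1: 22 faults
f=2: 11 faults
f=3: 8 faults
f=4: 6 faults
f=5: 5 faults
Smallest f with faults ≤ 17 is 2.

2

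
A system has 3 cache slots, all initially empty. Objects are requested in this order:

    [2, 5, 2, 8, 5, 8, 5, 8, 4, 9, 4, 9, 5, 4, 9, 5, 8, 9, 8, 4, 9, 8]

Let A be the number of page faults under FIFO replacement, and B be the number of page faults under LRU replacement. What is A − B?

Under FIFO: F F . F . . . . F F . . F . . . F . . F F . → 9 faults.
Under LRU: F F . F . . . . F F . . F . . . F . . F . . → 8 faults.
A − B = 9 − 8 = 1.

1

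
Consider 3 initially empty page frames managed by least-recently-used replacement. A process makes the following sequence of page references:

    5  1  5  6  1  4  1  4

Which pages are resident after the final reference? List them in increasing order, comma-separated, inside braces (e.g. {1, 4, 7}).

5: fault, frames (5)
1: fault, frames (5 1)
5: hit
6: fault, frames (1 5 6)
1: hit
4: fault, evict 5, frames (6 1 4)
1: hit
4: hit

{1, 4, 6}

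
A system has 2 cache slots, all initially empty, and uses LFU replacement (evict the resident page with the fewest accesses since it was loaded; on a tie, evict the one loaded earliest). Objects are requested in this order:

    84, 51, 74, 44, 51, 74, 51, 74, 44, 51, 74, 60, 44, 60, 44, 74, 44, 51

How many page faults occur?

13

84 → fault, frames [84]
51 → fault, frames [84, 51]
74 → fault, evict 84, frames [51, 74]
44 → fault, evict 51, frames [74, 44]
51 → fault, evict 74, frames [44, 51]
74 → fault, evict 44, frames [51, 74]
51 → hit
74 → hit
44 → fault, evict 51, frames [74, 44]
51 → fault, evict 44, frames [74, 51]
74 → hit
60 → fault, evict 51, frames [74, 60]
44 → fault, evict 60, frames [74, 44]
60 → fault, evict 44, frames [74, 60]
44 → fault, evict 60, frames [74, 44]
74 → hit
44 → hit
51 → fault, evict 44, frames [74, 51]
Page faults: 13.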